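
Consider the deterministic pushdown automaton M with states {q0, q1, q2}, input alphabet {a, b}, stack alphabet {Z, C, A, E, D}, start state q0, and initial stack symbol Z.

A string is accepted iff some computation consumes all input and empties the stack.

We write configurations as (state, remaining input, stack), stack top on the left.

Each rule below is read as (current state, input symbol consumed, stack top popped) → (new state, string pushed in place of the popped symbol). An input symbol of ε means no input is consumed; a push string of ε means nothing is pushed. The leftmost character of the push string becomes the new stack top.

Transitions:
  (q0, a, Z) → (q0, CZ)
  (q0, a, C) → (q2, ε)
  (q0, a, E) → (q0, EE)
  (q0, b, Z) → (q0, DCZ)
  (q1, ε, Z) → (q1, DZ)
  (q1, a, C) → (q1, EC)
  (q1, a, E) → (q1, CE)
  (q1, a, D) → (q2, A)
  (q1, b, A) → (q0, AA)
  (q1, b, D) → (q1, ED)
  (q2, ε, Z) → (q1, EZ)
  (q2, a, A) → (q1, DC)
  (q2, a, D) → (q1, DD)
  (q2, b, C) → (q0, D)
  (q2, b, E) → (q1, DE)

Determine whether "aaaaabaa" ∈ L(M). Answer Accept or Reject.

Reject

(q0, aaaaabaa, Z) ⊢ (q0, aaaabaa, CZ) ⊢ (q2, aaabaa, Z) ⊢ (q1, aaabaa, EZ) ⊢ (q1, aabaa, CEZ) ⊢ (q1, abaa, ECEZ) ⊢ (q1, baa, CECEZ)
No transition applies at (q1, baa, CECEZ); input not fully consumed.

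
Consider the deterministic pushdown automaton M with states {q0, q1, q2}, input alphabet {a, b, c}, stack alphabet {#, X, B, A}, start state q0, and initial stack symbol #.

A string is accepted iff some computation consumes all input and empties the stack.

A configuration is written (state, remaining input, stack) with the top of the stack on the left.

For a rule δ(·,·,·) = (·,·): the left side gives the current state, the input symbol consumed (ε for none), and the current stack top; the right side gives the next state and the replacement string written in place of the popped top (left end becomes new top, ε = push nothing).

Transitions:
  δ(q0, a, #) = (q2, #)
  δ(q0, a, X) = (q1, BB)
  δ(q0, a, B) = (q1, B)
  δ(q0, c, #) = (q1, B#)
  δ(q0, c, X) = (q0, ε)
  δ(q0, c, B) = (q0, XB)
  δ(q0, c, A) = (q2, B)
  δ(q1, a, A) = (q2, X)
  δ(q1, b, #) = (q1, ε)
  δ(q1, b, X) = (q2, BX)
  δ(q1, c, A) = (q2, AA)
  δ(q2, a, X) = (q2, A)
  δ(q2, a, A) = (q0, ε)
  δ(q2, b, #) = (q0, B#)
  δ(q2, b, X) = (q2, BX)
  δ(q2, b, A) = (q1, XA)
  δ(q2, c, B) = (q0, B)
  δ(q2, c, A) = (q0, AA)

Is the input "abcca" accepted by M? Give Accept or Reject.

Reject

(q0, abcca, #)
  read a, top #: go to q2, push # → (q2, bcca, #)
  read b, top #: go to q0, push B# → (q0, cca, B#)
  read c, top B: go to q0, push XB → (q0, ca, XB#)
  read c, top X: go to q0, push ε → (q0, a, B#)
  read a, top B: go to q1, push B → (q1, ε, B#)
All input consumed; stack is B#, not empty, and no further ε-move applies.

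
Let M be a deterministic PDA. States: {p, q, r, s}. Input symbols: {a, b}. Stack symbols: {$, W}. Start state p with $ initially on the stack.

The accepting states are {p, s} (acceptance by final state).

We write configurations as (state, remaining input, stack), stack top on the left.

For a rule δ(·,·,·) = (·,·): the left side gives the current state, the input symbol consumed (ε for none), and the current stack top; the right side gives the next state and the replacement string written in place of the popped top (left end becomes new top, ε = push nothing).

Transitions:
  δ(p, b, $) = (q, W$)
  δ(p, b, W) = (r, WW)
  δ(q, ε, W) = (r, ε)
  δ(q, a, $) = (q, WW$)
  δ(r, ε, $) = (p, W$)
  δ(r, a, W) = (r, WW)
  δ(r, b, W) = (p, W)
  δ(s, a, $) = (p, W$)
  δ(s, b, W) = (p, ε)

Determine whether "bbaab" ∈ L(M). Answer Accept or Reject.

(p, bbaab, $)
  read b, top $: go to q, push W$ → (q, baab, W$)
  ε-move, top W: go to r, push ε → (r, baab, $)
  ε-move, top $: go to p, push W$ → (p, baab, W$)
  read b, top W: go to r, push WW → (r, aab, WW$)
  read a, top W: go to r, push WW → (r, ab, WWW$)
  read a, top W: go to r, push WW → (r, b, WWWW$)
  read b, top W: go to p, push W → (p, ε, WWWW$)
All input consumed; state p ∈ F.

Accept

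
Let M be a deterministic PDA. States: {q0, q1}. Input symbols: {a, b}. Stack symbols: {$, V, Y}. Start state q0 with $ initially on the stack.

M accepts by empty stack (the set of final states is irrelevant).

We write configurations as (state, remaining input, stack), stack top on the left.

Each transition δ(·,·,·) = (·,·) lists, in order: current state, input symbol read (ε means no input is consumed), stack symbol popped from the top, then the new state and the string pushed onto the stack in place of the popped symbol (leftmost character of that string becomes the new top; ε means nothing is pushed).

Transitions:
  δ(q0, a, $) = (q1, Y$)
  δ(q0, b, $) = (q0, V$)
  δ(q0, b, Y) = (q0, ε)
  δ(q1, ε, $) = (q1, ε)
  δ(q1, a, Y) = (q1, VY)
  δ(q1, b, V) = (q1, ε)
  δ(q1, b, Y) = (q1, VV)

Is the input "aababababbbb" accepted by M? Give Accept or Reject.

Accept

(q0, aababababbbb, $)
  read a, top $: go to q1, push Y$ → (q1, ababababbbb, Y$)
  read a, top Y: go to q1, push VY → (q1, babababbbb, VY$)
  read b, top V: go to q1, push ε → (q1, abababbbb, Y$)
  read a, top Y: go to q1, push VY → (q1, bababbbb, VY$)
  read b, top V: go to q1, push ε → (q1, ababbbb, Y$)
  read a, top Y: go to q1, push VY → (q1, babbbb, VY$)
  read b, top V: go to q1, push ε → (q1, abbbb, Y$)
  read a, top Y: go to q1, push VY → (q1, bbbb, VY$)
  read b, top V: go to q1, push ε → (q1, bbb, Y$)
  read b, top Y: go to q1, push VV → (q1, bb, VV$)
  read b, top V: go to q1, push ε → (q1, b, V$)
  read b, top V: go to q1, push ε → (q1, ε, $)
  ε-move, top $: go to q1, push ε → (q1, ε, ε)
All input consumed and the stack is empty.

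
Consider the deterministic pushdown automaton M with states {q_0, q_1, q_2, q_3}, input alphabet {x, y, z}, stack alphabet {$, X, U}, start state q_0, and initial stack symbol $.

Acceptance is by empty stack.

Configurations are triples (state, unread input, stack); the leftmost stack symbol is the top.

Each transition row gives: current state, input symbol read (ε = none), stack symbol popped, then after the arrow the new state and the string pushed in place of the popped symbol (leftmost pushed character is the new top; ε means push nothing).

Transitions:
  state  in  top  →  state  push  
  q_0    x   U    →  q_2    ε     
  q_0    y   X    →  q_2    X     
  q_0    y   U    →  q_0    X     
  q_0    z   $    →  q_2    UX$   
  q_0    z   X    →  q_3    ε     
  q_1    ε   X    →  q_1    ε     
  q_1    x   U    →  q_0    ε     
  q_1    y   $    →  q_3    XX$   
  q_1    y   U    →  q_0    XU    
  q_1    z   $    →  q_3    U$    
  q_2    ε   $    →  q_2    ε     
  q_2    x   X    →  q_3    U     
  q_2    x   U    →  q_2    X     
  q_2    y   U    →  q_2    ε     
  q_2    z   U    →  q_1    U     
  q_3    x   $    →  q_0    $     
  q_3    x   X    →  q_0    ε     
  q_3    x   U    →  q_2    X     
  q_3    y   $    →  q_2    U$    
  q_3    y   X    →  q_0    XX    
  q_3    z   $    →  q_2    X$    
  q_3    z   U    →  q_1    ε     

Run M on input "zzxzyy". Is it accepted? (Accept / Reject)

Accept

(q_0, zzxzyy, $)
  read z, top $: go to q_2, push UX$ → (q_2, zxzyy, UX$)
  read z, top U: go to q_1, push U → (q_1, xzyy, UX$)
  read x, top U: go to q_0, push ε → (q_0, zyy, X$)
  read z, top X: go to q_3, push ε → (q_3, yy, $)
  read y, top $: go to q_2, push U$ → (q_2, y, U$)
  read y, top U: go to q_2, push ε → (q_2, ε, $)
  ε-move, top $: go to q_2, push ε → (q_2, ε, ε)
All input consumed and the stack is empty.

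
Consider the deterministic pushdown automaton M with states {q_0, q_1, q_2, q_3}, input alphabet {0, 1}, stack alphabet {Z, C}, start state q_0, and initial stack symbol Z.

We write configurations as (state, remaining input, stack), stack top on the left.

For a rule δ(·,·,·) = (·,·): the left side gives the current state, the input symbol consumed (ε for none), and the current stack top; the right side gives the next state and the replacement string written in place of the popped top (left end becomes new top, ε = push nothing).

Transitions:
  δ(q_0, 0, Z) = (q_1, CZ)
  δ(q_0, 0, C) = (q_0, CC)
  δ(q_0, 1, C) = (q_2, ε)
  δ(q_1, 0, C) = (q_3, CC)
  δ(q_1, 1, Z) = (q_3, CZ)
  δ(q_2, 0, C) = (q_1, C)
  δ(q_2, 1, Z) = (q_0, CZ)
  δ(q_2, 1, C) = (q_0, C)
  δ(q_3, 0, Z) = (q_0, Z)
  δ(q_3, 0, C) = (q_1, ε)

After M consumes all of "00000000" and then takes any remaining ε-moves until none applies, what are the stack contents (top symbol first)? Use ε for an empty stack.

CCZ

(q_0, 00000000, Z) ⊢ (q_1, 0000000, CZ) ⊢ (q_3, 000000, CCZ) ⊢ (q_1, 00000, CZ) ⊢ (q_3, 0000, CCZ) ⊢ (q_1, 000, CZ) ⊢ (q_3, 00, CCZ) ⊢ (q_1, 0, CZ) ⊢ (q_3, ε, CCZ)
All input consumed in state q_3 with stack CCZ.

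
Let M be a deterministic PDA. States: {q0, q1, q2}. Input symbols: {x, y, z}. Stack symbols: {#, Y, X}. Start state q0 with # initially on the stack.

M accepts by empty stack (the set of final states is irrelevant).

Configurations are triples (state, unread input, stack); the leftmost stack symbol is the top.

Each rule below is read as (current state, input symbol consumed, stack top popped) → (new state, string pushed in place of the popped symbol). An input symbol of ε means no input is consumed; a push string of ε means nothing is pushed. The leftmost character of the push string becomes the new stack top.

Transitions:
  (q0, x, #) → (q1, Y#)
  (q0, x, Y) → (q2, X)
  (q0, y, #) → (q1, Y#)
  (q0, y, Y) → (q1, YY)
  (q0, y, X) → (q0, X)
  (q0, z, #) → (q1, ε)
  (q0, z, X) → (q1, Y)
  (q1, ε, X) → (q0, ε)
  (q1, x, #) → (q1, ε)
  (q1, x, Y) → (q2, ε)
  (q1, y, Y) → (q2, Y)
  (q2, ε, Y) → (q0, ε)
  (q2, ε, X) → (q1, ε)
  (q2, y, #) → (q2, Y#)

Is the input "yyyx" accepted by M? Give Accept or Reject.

(q0, yyyx, #) ⊢ (q1, yyx, Y#) ⊢ (q2, yx, Y#) ⊢ (q0, yx, #) ⊢ (q1, x, Y#) ⊢ (q2, ε, #)
All input consumed; stack is #, not empty, and no further ε-move applies.

Reject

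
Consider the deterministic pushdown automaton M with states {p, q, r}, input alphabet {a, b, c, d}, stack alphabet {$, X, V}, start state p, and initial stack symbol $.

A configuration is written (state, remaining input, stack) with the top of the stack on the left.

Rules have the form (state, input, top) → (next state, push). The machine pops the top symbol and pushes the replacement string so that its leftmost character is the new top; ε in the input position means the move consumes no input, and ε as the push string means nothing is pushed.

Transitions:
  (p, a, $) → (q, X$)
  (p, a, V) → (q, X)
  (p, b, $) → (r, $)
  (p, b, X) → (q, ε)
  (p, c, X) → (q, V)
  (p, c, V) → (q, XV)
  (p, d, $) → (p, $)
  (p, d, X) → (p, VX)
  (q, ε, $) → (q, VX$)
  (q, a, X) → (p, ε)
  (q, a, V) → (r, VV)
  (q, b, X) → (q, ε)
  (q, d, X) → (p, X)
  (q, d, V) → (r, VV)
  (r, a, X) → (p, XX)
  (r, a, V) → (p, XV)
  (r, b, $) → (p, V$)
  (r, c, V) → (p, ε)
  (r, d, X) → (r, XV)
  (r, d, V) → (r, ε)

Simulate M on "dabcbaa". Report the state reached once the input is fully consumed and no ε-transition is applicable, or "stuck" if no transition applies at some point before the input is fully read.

stuck

(p, dabcbaa, $)
  read d, top $: go to p, push $ → (p, abcbaa, $)
  read a, top $: go to q, push X$ → (q, bcbaa, X$)
  read b, top X: go to q, push ε → (q, cbaa, $)
  ε-move, top $: go to q, push VX$ → (q, cbaa, VX$)
No transition for (q, c, top V); M blocks with input cbaa remaining.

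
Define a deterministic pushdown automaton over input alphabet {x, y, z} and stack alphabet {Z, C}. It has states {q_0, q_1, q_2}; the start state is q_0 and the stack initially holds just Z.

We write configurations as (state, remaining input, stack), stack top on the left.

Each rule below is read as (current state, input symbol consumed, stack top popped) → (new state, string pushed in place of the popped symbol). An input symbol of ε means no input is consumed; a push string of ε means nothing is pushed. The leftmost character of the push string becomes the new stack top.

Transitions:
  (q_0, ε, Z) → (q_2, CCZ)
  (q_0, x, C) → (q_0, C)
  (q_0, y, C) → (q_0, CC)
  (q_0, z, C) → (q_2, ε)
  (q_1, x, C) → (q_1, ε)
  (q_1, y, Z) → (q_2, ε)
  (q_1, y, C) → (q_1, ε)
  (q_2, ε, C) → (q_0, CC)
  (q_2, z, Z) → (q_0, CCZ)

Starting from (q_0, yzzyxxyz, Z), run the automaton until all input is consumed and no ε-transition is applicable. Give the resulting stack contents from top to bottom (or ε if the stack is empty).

CCCCCCZ

(q_0, yzzyxxyz, Z)
  ε-move, top Z: go to q_2, push CCZ → (q_2, yzzyxxyz, CCZ)
  ε-move, top C: go to q_0, push CC → (q_0, yzzyxxyz, CCCZ)
  read y, top C: go to q_0, push CC → (q_0, zzyxxyz, CCCCZ)
  read z, top C: go to q_2, push ε → (q_2, zyxxyz, CCCZ)
  ε-move, top C: go to q_0, push CC → (q_0, zyxxyz, CCCCZ)
  read z, top C: go to q_2, push ε → (q_2, yxxyz, CCCZ)
  ε-move, top C: go to q_0, push CC → (q_0, yxxyz, CCCCZ)
  read y, top C: go to q_0, push CC → (q_0, xxyz, CCCCCZ)
  read x, top C: go to q_0, push C → (q_0, xyz, CCCCCZ)
  read x, top C: go to q_0, push C → (q_0, yz, CCCCCZ)
  read y, top C: go to q_0, push CC → (q_0, z, CCCCCCZ)
  read z, top C: go to q_2, push ε → (q_2, ε, CCCCCZ)
  ε-move, top C: go to q_0, push CC → (q_0, ε, CCCCCCZ)
All input consumed in state q_0 with stack CCCCCCZ.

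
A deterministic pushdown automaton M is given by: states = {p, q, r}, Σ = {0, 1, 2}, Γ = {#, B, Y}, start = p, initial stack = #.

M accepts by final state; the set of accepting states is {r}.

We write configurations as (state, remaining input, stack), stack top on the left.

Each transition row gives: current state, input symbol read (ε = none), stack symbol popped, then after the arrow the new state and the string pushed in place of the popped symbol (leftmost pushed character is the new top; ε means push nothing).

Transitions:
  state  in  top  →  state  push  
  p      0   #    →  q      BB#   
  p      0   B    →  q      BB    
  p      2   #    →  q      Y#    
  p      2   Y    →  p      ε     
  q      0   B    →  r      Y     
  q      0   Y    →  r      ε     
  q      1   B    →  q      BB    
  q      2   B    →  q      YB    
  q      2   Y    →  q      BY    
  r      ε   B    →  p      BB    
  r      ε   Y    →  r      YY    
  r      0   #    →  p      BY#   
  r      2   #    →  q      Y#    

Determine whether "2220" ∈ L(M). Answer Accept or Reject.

Accept

(p, 2220, #)
  read 2, top #: go to q, push Y# → (q, 220, Y#)
  read 2, top Y: go to q, push BY → (q, 20, BY#)
  read 2, top B: go to q, push YB → (q, 0, YBY#)
  read 0, top Y: go to r, push ε → (r, ε, BY#)
All input consumed; state r ∈ F.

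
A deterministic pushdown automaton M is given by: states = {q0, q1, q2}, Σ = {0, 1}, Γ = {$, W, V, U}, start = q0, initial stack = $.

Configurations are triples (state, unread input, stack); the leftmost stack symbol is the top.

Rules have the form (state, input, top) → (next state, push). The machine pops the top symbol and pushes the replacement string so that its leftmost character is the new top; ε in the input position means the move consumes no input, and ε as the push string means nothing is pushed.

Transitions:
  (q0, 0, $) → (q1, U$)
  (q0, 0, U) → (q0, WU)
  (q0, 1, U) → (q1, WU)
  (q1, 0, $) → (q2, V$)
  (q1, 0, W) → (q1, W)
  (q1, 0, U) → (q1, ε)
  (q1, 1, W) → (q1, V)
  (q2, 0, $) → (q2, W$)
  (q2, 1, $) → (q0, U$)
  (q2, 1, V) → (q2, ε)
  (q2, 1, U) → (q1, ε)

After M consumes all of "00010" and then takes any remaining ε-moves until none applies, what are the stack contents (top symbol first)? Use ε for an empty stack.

W$

(q0, 00010, $) ⊢ (q1, 0010, U$) ⊢ (q1, 010, $) ⊢ (q2, 10, V$) ⊢ (q2, 0, $) ⊢ (q2, ε, W$)
All input consumed in state q2 with stack W$.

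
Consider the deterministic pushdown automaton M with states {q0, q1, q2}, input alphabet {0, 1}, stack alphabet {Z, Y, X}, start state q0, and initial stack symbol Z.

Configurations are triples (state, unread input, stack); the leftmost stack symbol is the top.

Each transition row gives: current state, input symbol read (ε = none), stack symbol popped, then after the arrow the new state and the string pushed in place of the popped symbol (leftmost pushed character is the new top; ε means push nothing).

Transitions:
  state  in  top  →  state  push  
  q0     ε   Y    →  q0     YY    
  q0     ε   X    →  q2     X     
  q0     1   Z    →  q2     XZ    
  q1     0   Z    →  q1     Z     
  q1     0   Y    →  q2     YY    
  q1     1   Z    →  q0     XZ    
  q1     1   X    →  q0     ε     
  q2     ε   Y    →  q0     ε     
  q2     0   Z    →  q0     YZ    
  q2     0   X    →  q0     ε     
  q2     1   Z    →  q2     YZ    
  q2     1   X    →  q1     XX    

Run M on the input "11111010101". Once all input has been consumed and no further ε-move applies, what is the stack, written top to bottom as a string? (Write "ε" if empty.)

XZ

(q0, 11111010101, Z)
  read 1, top Z: go to q2, push XZ → (q2, 1111010101, XZ)
  read 1, top X: go to q1, push XX → (q1, 111010101, XXZ)
  read 1, top X: go to q0, push ε → (q0, 11010101, XZ)
  ε-move, top X: go to q2, push X → (q2, 11010101, XZ)
  read 1, top X: go to q1, push XX → (q1, 1010101, XXZ)
  read 1, top X: go to q0, push ε → (q0, 010101, XZ)
  ε-move, top X: go to q2, push X → (q2, 010101, XZ)
  read 0, top X: go to q0, push ε → (q0, 10101, Z)
  read 1, top Z: go to q2, push XZ → (q2, 0101, XZ)
  read 0, top X: go to q0, push ε → (q0, 101, Z)
  read 1, top Z: go to q2, push XZ → (q2, 01, XZ)
  read 0, top X: go to q0, push ε → (q0, 1, Z)
  read 1, top Z: go to q2, push XZ → (q2, ε, XZ)
All input consumed in state q2 with stack XZ.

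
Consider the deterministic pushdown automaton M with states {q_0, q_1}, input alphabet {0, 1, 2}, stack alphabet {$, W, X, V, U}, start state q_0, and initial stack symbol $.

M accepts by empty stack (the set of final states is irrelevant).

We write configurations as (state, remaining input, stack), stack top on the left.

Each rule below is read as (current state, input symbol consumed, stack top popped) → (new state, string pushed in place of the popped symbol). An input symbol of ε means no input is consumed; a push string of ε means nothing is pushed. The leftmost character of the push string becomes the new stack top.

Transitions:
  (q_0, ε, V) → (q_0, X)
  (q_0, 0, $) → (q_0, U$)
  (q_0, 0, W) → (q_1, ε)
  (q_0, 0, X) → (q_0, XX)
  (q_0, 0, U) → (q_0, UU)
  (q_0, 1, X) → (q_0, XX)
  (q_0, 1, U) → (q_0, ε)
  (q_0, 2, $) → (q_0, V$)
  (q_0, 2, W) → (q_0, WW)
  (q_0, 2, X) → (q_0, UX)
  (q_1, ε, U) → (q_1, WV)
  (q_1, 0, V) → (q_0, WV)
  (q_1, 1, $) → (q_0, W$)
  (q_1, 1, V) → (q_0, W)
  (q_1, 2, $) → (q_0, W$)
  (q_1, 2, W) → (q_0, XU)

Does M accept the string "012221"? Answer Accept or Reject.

Reject

(q_0, 012221, $) ⊢ (q_0, 12221, U$) ⊢ (q_0, 2221, $) ⊢ (q_0, 221, V$) ⊢ (q_0, 221, X$) ⊢ (q_0, 21, UX$)
No transition applies at (q_0, 21, UX$); input not fully consumed.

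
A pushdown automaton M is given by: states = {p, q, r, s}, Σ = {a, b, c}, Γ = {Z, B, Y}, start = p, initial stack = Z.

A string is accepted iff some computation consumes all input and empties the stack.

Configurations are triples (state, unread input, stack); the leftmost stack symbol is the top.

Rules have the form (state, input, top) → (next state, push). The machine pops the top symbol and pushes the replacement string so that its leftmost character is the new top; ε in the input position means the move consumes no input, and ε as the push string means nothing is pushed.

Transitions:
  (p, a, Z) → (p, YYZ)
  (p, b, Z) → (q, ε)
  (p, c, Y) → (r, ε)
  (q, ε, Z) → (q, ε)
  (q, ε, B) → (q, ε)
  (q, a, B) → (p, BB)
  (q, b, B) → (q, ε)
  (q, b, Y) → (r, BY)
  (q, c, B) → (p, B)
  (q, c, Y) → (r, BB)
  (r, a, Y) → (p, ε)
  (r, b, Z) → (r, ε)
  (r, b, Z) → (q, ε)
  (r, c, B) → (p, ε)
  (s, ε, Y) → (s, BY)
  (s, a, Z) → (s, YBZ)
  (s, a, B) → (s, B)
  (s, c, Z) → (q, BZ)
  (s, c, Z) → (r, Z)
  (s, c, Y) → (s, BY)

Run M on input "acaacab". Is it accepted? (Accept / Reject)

Accept

One accepting computation: (p, acaacab, Z) ⊢ (p, caacab, YYZ) ⊢ (r, aacab, YZ) ⊢ (p, acab, Z) ⊢ (p, cab, YYZ) ⊢ (r, ab, YZ) ⊢ (p, b, Z) ⊢ (q, ε, ε)
All input consumed and the stack is empty.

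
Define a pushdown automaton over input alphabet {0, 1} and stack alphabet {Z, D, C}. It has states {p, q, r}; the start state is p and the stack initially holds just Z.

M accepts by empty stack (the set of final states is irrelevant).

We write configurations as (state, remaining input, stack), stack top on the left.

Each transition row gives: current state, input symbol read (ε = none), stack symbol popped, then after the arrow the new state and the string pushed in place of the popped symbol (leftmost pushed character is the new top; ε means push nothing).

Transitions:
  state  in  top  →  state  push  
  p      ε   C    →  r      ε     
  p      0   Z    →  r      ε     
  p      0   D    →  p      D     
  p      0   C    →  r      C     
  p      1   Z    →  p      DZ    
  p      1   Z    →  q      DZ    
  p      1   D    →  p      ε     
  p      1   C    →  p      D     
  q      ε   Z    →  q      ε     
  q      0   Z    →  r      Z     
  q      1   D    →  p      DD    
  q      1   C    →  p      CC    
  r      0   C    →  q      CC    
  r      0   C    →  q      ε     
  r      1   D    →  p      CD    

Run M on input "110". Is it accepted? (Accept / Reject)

One accepting computation: (p, 110, Z) ⊢ (p, 10, DZ) ⊢ (p, 0, Z) ⊢ (r, ε, ε)
All input consumed and the stack is empty.

Accept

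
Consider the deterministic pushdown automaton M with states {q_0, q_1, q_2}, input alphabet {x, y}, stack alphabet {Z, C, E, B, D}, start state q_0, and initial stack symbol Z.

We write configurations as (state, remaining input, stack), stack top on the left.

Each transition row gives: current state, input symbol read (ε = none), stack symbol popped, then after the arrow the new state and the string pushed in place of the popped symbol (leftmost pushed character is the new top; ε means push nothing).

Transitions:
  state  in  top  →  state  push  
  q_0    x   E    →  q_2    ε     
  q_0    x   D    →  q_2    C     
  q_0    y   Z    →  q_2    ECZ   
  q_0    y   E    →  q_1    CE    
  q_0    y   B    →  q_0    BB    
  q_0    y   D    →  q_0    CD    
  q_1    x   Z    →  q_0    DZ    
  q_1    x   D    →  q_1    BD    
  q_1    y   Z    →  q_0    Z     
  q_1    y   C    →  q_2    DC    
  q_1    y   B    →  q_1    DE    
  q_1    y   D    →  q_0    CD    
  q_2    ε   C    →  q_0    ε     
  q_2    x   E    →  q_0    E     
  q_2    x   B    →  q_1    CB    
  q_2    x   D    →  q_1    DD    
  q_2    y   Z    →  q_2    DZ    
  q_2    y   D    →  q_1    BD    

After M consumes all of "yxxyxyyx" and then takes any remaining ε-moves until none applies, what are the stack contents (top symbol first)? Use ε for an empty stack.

DDCECZ

(q_0, yxxyxyyx, Z)
  read y, top Z: go to q_2, push ECZ → (q_2, xxyxyyx, ECZ)
  read x, top E: go to q_0, push E → (q_0, xyxyyx, ECZ)
  read x, top E: go to q_2, push ε → (q_2, yxyyx, CZ)
  ε-move, top C: go to q_0, push ε → (q_0, yxyyx, Z)
  read y, top Z: go to q_2, push ECZ → (q_2, xyyx, ECZ)
  read x, top E: go to q_0, push E → (q_0, yyx, ECZ)
  read y, top E: go to q_1, push CE → (q_1, yx, CECZ)
  read y, top C: go to q_2, push DC → (q_2, x, DCECZ)
  read x, top D: go to q_1, push DD → (q_1, ε, DDCECZ)
All input consumed in state q_1 with stack DDCECZ.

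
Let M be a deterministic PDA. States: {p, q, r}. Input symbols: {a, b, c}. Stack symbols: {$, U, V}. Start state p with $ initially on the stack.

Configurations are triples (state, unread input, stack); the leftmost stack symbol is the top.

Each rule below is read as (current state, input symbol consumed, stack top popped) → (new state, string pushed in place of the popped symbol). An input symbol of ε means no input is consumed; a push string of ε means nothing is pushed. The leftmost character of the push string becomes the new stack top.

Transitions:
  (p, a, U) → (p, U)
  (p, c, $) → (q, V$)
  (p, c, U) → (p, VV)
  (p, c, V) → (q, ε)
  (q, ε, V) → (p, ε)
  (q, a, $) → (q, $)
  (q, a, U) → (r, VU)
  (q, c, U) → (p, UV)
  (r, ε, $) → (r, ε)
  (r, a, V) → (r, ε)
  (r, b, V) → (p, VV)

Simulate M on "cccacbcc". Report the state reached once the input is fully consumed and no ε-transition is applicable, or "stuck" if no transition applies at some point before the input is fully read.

(p, cccacbcc, $)
  read c, top $: go to q, push V$ → (q, ccacbcc, V$)
  ε-move, top V: go to p, push ε → (p, ccacbcc, $)
  read c, top $: go to q, push V$ → (q, cacbcc, V$)
  ε-move, top V: go to p, push ε → (p, cacbcc, $)
  read c, top $: go to q, push V$ → (q, acbcc, V$)
  ε-move, top V: go to p, push ε → (p, acbcc, $)
No transition for (p, a, top $); M blocks with input acbcc remaining.

stuck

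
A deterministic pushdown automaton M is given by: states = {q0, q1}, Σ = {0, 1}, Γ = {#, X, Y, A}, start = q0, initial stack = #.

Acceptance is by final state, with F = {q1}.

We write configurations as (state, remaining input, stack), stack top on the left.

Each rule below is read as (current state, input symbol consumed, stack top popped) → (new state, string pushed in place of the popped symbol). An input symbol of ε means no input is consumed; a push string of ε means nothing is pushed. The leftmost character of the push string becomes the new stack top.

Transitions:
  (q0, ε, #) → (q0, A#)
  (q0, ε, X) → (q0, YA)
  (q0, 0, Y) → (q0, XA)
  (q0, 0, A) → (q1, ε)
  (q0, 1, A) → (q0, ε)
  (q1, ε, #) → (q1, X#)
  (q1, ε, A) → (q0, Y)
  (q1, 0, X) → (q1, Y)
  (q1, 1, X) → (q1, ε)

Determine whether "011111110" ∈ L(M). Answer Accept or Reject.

(q0, 011111110, #)
  ε-move, top #: go to q0, push A# → (q0, 011111110, A#)
  read 0, top A: go to q1, push ε → (q1, 11111110, #)
  ε-move, top #: go to q1, push X# → (q1, 11111110, X#)
  read 1, top X: go to q1, push ε → (q1, 1111110, #)
  ε-move, top #: go to q1, push X# → (q1, 1111110, X#)
  read 1, top X: go to q1, push ε → (q1, 111110, #)
  ε-move, top #: go to q1, push X# → (q1, 111110, X#)
  read 1, top X: go to q1, push ε → (q1, 11110, #)
  ε-move, top #: go to q1, push X# → (q1, 11110, X#)
  read 1, top X: go to q1, push ε → (q1, 1110, #)
  ε-move, top #: go to q1, push X# → (q1, 1110, X#)
  read 1, top X: go to q1, push ε → (q1, 110, #)
  ε-move, top #: go to q1, push X# → (q1, 110, X#)
  read 1, top X: go to q1, push ε → (q1, 10, #)
  ε-move, top #: go to q1, push X# → (q1, 10, X#)
  read 1, top X: go to q1, push ε → (q1, 0, #)
  ε-move, top #: go to q1, push X# → (q1, 0, X#)
  read 0, top X: go to q1, push Y → (q1, ε, Y#)
All input consumed; state q1 ∈ F.

Accept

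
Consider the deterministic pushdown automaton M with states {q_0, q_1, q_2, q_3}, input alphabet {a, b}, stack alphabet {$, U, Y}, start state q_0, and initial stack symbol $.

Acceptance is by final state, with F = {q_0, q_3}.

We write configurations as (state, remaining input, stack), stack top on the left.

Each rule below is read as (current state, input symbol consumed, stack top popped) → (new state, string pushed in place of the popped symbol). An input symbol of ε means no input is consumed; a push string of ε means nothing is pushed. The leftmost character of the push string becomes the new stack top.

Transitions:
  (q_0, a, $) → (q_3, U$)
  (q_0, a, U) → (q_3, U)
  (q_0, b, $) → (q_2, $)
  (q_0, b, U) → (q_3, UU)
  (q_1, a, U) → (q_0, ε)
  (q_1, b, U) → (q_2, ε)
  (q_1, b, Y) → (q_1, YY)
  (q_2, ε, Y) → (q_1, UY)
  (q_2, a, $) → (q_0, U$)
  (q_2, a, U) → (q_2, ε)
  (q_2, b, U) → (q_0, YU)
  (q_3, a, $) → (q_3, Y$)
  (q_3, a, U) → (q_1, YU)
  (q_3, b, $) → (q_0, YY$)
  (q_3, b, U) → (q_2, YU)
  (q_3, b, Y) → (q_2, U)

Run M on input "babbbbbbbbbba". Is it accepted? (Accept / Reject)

Accept

(q_0, babbbbbbbbbba, $)
  read b, top $: go to q_2, push $ → (q_2, abbbbbbbbbba, $)
  read a, top $: go to q_0, push U$ → (q_0, bbbbbbbbbba, U$)
  read b, top U: go to q_3, push UU → (q_3, bbbbbbbbba, UU$)
  read b, top U: go to q_2, push YU → (q_2, bbbbbbbba, YUU$)
  ε-move, top Y: go to q_1, push UY → (q_1, bbbbbbbba, UYUU$)
  read b, top U: go to q_2, push ε → (q_2, bbbbbbba, YUU$)
  ε-move, top Y: go to q_1, push UY → (q_1, bbbbbbba, UYUU$)
  read b, top U: go to q_2, push ε → (q_2, bbbbbba, YUU$)
  ε-move, top Y: go to q_1, push UY → (q_1, bbbbbba, UYUU$)
  read b, top U: go to q_2, push ε → (q_2, bbbbba, YUU$)
  ε-move, top Y: go to q_1, push UY → (q_1, bbbbba, UYUU$)
  read b, top U: go to q_2, push ε → (q_2, bbbba, YUU$)
  ε-move, top Y: go to q_1, push UY → (q_1, bbbba, UYUU$)
  read b, top U: go to q_2, push ε → (q_2, bbba, YUU$)
  ε-move, top Y: go to q_1, push UY → (q_1, bbba, UYUU$)
  read b, top U: go to q_2, push ε → (q_2, bba, YUU$)
  ε-move, top Y: go to q_1, push UY → (q_1, bba, UYUU$)
  read b, top U: go to q_2, push ε → (q_2, ba, YUU$)
  ε-move, top Y: go to q_1, push UY → (q_1, ba, UYUU$)
  read b, top U: go to q_2, push ε → (q_2, a, YUU$)
  ε-move, top Y: go to q_1, push UY → (q_1, a, UYUU$)
  read a, top U: go to q_0, push ε → (q_0, ε, YUU$)
All input consumed; state q_0 ∈ F.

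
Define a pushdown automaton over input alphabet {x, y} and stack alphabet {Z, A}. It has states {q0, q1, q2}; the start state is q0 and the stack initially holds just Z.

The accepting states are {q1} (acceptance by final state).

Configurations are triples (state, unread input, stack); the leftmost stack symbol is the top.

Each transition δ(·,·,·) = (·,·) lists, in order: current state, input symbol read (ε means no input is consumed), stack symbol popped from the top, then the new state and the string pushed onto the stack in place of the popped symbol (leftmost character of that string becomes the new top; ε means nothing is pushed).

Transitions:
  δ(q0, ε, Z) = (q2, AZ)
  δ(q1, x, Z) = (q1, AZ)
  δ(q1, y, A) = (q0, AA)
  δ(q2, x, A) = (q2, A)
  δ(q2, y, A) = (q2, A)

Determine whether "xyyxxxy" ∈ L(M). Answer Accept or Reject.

No computation consumes all input and reaches a final state.

Reject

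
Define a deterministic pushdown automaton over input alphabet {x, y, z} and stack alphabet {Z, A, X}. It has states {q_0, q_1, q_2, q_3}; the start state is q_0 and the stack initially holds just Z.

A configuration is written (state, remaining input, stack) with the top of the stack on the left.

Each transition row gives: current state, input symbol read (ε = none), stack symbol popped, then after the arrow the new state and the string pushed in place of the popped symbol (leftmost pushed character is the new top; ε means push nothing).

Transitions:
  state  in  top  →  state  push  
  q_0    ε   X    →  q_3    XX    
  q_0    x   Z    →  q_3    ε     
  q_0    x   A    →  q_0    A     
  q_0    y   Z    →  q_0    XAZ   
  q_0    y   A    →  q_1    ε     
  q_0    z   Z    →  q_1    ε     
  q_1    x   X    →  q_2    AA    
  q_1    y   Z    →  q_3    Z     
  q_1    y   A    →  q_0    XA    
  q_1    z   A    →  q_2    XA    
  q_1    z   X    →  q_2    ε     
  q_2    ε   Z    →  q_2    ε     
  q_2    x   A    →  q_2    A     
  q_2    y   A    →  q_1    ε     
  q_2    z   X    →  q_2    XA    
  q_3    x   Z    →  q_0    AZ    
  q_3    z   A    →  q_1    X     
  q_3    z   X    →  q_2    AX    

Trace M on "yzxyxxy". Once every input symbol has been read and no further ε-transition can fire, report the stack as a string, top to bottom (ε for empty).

AXAZ

(q_0, yzxyxxy, Z)
  read y, top Z: go to q_0, push XAZ → (q_0, zxyxxy, XAZ)
  ε-move, top X: go to q_3, push XX → (q_3, zxyxxy, XXAZ)
  read z, top X: go to q_2, push AX → (q_2, xyxxy, AXXAZ)
  read x, top A: go to q_2, push A → (q_2, yxxy, AXXAZ)
  read y, top A: go to q_1, push ε → (q_1, xxy, XXAZ)
  read x, top X: go to q_2, push AA → (q_2, xy, AAXAZ)
  read x, top A: go to q_2, push A → (q_2, y, AAXAZ)
  read y, top A: go to q_1, push ε → (q_1, ε, AXAZ)
All input consumed in state q_1 with stack AXAZ.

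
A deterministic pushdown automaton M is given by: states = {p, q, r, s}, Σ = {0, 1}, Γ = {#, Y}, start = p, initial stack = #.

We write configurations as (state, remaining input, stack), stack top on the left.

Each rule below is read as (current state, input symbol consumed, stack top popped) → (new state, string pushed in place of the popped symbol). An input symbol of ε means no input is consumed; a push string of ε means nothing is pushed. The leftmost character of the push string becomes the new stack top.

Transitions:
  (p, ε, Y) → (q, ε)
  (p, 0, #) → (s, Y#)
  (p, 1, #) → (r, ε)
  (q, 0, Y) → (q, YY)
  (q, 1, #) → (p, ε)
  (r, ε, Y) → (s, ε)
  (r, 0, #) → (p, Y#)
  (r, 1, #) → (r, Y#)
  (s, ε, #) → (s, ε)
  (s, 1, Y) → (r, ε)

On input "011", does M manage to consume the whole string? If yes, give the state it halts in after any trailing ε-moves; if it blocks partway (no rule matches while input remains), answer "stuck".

(p, 011, #)
  read 0, top #: go to s, push Y# → (s, 11, Y#)
  read 1, top Y: go to r, push ε → (r, 1, #)
  read 1, top #: go to r, push Y# → (r, ε, Y#)
  ε-move, top Y: go to s, push ε → (s, ε, #)
  ε-move, top #: go to s, push ε → (s, ε, ε)
All input consumed; M is in state s.

s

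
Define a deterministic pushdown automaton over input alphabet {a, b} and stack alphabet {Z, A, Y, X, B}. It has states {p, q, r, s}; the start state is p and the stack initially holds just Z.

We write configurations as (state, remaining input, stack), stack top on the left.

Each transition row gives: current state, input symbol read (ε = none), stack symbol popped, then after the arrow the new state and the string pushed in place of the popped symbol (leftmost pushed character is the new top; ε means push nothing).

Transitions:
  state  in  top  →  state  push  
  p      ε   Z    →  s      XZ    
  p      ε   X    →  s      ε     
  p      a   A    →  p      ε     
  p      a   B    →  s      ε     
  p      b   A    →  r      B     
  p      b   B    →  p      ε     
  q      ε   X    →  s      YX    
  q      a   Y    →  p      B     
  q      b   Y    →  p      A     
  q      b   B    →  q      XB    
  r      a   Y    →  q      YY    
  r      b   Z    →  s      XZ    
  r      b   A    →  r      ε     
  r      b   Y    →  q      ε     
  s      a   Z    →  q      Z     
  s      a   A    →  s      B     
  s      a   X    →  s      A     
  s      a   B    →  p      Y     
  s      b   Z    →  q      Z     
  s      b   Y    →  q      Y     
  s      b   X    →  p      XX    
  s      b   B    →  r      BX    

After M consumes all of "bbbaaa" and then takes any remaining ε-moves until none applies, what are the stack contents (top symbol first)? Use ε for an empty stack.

(p, bbbaaa, Z) ⊢ (s, bbbaaa, XZ) ⊢ (p, bbaaa, XXZ) ⊢ (s, bbaaa, XZ) ⊢ (p, baaa, XXZ) ⊢ (s, baaa, XZ) ⊢ (p, aaa, XXZ) ⊢ (s, aaa, XZ) ⊢ (s, aa, AZ) ⊢ (s, a, BZ) ⊢ (p, ε, YZ)
All input consumed in state p with stack YZ.

YZ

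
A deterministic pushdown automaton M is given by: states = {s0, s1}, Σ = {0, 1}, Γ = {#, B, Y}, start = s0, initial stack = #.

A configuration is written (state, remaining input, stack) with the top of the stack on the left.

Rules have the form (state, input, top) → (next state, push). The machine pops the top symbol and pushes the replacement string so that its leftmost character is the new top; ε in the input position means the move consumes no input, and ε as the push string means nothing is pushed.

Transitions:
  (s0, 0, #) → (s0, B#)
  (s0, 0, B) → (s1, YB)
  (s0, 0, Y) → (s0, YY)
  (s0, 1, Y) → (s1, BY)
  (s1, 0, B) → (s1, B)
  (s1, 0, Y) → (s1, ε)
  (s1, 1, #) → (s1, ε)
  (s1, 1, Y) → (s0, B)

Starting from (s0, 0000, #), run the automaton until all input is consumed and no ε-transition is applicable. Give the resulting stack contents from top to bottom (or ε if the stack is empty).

B#

(s0, 0000, #) ⊢ (s0, 000, B#) ⊢ (s1, 00, YB#) ⊢ (s1, 0, B#) ⊢ (s1, ε, B#)
All input consumed in state s1 with stack B#.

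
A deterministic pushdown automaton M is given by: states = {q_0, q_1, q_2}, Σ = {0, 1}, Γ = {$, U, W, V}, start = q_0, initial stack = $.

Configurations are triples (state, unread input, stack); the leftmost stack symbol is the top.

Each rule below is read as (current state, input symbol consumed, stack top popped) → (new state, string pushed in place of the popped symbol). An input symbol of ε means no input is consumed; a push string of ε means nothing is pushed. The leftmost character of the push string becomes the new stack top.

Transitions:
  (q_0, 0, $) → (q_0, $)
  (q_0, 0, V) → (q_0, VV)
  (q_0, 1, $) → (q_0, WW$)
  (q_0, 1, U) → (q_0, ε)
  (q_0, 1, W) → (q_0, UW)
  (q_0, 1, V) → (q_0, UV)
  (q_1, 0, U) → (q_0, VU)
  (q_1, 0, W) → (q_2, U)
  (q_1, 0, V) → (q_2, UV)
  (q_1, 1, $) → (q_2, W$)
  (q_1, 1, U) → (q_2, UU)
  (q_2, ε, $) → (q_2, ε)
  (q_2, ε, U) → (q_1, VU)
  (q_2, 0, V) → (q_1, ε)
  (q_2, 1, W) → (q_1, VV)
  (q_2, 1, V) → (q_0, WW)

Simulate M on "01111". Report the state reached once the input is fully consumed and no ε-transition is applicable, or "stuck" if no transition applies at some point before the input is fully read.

(q_0, 01111, $)
  read 0, top $: go to q_0, push $ → (q_0, 1111, $)
  read 1, top $: go to q_0, push WW$ → (q_0, 111, WW$)
  read 1, top W: go to q_0, push UW → (q_0, 11, UWW$)
  read 1, top U: go to q_0, push ε → (q_0, 1, WW$)
  read 1, top W: go to q_0, push UW → (q_0, ε, UWW$)
All input consumed; M is in state q_0.

q_0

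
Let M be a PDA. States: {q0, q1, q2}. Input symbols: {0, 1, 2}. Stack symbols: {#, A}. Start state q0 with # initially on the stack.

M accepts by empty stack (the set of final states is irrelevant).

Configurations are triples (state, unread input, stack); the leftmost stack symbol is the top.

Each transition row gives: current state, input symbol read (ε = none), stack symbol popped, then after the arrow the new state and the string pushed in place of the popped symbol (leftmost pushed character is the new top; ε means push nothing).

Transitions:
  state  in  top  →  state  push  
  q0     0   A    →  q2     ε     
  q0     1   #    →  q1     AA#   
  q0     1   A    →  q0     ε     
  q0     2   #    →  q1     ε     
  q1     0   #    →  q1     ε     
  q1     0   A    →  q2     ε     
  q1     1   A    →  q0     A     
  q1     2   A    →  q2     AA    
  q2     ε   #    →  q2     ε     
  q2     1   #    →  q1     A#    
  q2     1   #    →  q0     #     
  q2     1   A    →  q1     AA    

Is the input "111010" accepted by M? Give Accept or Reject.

Accept

One accepting computation: (q0, 111010, #) ⊢ (q1, 11010, AA#) ⊢ (q0, 1010, AA#) ⊢ (q0, 010, A#) ⊢ (q2, 10, #) ⊢ (q1, 0, A#) ⊢ (q2, ε, #) ⊢ (q2, ε, ε)
All input consumed and the stack is empty.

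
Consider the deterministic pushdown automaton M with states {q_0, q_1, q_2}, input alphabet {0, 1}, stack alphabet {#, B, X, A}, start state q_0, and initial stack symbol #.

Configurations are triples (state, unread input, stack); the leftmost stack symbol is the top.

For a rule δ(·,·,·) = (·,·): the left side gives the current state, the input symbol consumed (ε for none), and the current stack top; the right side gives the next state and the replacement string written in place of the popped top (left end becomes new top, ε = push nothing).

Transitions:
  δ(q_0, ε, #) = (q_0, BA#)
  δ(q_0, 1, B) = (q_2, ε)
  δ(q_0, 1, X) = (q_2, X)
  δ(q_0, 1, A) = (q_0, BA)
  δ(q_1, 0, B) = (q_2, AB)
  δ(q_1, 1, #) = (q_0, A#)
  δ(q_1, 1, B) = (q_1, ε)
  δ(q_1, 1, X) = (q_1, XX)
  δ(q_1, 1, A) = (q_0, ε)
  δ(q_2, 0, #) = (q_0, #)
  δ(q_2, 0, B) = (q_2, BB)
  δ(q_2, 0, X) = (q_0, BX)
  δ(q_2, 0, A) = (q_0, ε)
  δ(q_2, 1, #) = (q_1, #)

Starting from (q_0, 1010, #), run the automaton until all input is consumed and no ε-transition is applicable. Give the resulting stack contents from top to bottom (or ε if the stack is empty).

BA#

(q_0, 1010, #)
  ε-move, top #: go to q_0, push BA# → (q_0, 1010, BA#)
  read 1, top B: go to q_2, push ε → (q_2, 010, A#)
  read 0, top A: go to q_0, push ε → (q_0, 10, #)
  ε-move, top #: go to q_0, push BA# → (q_0, 10, BA#)
  read 1, top B: go to q_2, push ε → (q_2, 0, A#)
  read 0, top A: go to q_0, push ε → (q_0, ε, #)
  ε-move, top #: go to q_0, push BA# → (q_0, ε, BA#)
All input consumed in state q_0 with stack BA#.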